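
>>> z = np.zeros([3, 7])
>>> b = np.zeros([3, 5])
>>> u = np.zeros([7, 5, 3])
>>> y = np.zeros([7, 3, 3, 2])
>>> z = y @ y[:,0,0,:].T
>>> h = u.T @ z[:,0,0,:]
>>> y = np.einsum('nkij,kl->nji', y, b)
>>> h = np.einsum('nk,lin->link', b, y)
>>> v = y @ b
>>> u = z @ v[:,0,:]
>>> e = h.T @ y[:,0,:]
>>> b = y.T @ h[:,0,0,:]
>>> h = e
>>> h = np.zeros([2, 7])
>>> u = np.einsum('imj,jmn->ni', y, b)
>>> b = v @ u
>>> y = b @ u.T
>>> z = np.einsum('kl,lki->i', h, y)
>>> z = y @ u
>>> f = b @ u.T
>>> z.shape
(7, 2, 7)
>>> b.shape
(7, 2, 7)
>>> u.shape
(5, 7)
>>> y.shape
(7, 2, 5)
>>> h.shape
(2, 7)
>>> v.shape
(7, 2, 5)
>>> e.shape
(5, 3, 2, 3)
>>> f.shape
(7, 2, 5)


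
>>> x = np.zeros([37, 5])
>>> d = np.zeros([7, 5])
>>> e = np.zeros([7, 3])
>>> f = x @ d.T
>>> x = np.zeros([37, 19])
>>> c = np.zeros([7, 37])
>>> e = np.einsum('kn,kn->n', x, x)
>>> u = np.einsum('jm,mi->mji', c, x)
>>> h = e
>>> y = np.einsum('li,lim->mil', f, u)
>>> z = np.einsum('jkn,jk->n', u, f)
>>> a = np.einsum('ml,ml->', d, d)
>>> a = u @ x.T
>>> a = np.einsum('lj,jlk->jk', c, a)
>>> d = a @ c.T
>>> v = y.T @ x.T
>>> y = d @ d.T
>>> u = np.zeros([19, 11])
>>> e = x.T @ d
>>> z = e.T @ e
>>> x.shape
(37, 19)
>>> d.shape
(37, 7)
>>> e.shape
(19, 7)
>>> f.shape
(37, 7)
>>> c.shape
(7, 37)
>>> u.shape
(19, 11)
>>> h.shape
(19,)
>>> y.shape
(37, 37)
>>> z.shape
(7, 7)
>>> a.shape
(37, 37)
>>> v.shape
(37, 7, 37)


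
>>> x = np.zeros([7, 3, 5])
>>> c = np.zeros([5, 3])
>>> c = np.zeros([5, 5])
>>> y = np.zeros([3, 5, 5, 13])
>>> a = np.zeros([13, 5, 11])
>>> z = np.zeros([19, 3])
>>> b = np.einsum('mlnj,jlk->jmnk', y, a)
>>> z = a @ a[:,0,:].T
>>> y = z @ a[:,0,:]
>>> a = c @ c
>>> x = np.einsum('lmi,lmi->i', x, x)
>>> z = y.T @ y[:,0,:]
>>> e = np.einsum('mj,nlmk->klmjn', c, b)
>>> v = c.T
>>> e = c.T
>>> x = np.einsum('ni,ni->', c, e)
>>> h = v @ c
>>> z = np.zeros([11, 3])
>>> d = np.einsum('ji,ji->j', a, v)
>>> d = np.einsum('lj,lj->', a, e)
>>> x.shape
()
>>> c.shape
(5, 5)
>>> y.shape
(13, 5, 11)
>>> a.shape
(5, 5)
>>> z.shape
(11, 3)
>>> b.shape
(13, 3, 5, 11)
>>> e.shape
(5, 5)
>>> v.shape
(5, 5)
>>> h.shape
(5, 5)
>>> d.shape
()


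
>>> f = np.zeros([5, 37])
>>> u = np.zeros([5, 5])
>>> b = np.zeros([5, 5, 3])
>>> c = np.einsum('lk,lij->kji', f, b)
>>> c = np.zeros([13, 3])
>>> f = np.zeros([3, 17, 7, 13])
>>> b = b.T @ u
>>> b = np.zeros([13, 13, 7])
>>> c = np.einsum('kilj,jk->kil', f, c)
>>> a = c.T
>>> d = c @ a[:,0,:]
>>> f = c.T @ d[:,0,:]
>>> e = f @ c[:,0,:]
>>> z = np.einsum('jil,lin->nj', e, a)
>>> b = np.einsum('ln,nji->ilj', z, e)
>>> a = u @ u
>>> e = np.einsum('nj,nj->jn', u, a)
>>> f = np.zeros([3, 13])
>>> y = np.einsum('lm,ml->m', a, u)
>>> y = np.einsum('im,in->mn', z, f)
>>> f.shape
(3, 13)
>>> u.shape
(5, 5)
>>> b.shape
(7, 3, 17)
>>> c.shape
(3, 17, 7)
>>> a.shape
(5, 5)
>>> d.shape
(3, 17, 3)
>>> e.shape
(5, 5)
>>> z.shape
(3, 7)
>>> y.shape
(7, 13)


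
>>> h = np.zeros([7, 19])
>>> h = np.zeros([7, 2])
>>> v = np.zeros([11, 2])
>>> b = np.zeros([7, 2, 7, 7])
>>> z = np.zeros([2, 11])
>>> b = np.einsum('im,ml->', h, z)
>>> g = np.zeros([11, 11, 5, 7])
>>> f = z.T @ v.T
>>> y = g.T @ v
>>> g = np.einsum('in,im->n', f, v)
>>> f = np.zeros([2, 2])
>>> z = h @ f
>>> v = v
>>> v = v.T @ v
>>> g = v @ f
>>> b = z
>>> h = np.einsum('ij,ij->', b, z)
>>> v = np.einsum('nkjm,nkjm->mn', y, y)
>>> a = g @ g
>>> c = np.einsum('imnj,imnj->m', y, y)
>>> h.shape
()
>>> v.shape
(2, 7)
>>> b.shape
(7, 2)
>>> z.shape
(7, 2)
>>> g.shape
(2, 2)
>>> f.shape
(2, 2)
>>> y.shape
(7, 5, 11, 2)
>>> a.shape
(2, 2)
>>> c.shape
(5,)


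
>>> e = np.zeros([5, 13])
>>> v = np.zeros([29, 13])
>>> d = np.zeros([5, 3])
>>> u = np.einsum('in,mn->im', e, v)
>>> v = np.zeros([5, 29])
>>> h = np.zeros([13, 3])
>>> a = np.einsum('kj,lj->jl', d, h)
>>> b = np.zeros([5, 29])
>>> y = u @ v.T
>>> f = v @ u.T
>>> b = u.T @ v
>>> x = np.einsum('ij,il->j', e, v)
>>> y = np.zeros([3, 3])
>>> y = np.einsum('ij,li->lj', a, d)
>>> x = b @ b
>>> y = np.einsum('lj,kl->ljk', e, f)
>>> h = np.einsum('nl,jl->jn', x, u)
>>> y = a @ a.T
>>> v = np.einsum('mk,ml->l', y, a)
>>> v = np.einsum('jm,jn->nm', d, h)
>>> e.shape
(5, 13)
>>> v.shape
(29, 3)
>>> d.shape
(5, 3)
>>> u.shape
(5, 29)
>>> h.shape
(5, 29)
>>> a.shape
(3, 13)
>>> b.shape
(29, 29)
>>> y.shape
(3, 3)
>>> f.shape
(5, 5)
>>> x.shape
(29, 29)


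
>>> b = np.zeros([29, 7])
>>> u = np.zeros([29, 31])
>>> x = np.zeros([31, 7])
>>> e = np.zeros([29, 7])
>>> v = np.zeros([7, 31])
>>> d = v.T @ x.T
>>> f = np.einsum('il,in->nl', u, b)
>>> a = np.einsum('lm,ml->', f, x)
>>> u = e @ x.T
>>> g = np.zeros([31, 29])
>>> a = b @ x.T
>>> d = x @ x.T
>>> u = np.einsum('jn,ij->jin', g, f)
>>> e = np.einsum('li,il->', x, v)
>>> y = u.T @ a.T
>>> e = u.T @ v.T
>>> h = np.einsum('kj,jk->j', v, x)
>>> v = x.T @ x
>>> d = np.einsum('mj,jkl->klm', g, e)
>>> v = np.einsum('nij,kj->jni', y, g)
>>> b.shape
(29, 7)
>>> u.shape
(31, 7, 29)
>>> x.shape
(31, 7)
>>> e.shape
(29, 7, 7)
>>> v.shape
(29, 29, 7)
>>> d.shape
(7, 7, 31)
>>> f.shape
(7, 31)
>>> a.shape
(29, 31)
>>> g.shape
(31, 29)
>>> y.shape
(29, 7, 29)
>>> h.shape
(31,)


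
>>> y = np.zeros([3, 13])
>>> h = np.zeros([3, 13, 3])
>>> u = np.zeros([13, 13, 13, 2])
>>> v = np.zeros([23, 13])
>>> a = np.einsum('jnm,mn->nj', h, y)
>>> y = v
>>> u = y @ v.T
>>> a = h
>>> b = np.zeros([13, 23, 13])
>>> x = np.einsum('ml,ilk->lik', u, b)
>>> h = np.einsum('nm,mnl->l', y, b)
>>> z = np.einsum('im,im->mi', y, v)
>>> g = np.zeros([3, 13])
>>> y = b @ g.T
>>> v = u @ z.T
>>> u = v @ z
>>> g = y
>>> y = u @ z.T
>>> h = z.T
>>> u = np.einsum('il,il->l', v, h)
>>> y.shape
(23, 13)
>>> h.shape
(23, 13)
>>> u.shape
(13,)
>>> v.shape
(23, 13)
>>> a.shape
(3, 13, 3)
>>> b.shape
(13, 23, 13)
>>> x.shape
(23, 13, 13)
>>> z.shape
(13, 23)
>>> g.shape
(13, 23, 3)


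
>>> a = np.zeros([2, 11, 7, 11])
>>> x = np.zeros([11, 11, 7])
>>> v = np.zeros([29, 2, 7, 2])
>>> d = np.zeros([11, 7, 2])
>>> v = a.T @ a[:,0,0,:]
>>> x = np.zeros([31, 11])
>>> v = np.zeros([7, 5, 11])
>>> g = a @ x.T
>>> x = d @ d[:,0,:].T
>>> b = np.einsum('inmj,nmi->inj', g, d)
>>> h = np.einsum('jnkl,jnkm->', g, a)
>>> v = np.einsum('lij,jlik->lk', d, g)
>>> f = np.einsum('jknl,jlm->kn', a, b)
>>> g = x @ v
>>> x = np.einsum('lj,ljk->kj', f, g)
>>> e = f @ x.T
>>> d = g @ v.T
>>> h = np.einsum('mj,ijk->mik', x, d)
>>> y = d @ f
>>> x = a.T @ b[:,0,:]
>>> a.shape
(2, 11, 7, 11)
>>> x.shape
(11, 7, 11, 31)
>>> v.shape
(11, 31)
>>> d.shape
(11, 7, 11)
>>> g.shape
(11, 7, 31)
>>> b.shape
(2, 11, 31)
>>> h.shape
(31, 11, 11)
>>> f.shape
(11, 7)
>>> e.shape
(11, 31)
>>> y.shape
(11, 7, 7)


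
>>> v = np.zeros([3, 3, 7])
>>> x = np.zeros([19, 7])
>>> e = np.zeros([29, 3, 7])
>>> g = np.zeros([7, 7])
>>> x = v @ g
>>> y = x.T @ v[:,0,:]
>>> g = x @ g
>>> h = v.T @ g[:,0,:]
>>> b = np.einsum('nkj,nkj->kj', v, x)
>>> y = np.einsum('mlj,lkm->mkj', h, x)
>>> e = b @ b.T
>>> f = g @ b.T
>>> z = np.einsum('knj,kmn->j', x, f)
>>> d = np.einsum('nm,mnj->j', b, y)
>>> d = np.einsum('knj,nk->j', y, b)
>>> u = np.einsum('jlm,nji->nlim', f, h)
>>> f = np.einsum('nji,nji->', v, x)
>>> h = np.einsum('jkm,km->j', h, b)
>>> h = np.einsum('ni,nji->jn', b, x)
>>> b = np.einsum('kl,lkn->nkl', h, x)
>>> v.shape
(3, 3, 7)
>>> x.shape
(3, 3, 7)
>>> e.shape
(3, 3)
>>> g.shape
(3, 3, 7)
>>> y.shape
(7, 3, 7)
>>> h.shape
(3, 3)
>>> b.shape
(7, 3, 3)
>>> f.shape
()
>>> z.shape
(7,)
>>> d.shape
(7,)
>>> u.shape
(7, 3, 7, 3)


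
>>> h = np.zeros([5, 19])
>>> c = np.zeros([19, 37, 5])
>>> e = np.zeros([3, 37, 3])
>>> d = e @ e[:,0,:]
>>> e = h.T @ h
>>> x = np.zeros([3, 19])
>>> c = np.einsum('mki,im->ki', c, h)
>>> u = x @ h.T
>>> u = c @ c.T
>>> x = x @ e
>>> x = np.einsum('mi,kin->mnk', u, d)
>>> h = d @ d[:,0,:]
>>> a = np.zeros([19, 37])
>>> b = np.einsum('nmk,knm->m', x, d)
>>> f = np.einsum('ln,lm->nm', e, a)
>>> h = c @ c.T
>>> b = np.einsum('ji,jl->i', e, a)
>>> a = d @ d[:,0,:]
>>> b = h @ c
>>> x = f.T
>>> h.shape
(37, 37)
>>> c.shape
(37, 5)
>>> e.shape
(19, 19)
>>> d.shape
(3, 37, 3)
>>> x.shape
(37, 19)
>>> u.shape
(37, 37)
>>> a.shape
(3, 37, 3)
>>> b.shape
(37, 5)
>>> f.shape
(19, 37)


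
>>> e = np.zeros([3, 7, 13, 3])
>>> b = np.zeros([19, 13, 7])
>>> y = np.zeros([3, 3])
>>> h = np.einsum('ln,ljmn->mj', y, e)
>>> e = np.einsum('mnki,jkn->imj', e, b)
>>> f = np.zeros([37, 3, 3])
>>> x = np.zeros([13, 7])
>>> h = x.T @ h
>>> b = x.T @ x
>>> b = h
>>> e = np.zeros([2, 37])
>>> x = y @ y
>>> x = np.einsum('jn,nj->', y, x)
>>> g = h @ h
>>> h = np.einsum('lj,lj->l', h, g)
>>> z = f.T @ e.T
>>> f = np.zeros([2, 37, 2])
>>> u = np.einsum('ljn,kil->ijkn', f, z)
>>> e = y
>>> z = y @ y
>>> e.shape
(3, 3)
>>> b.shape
(7, 7)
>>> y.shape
(3, 3)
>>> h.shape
(7,)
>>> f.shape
(2, 37, 2)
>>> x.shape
()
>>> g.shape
(7, 7)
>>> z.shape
(3, 3)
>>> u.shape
(3, 37, 3, 2)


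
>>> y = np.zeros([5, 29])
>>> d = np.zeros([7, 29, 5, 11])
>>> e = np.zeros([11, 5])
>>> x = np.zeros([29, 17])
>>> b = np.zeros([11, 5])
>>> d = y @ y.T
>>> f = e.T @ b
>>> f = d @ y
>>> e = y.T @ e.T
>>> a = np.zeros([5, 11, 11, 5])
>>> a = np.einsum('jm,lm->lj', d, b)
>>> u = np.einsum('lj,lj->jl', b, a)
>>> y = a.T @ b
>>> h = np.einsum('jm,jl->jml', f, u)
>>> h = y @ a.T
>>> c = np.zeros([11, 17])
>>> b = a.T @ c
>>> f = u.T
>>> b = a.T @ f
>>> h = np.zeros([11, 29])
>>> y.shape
(5, 5)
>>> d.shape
(5, 5)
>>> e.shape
(29, 11)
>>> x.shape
(29, 17)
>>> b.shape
(5, 5)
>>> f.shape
(11, 5)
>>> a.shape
(11, 5)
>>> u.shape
(5, 11)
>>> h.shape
(11, 29)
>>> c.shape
(11, 17)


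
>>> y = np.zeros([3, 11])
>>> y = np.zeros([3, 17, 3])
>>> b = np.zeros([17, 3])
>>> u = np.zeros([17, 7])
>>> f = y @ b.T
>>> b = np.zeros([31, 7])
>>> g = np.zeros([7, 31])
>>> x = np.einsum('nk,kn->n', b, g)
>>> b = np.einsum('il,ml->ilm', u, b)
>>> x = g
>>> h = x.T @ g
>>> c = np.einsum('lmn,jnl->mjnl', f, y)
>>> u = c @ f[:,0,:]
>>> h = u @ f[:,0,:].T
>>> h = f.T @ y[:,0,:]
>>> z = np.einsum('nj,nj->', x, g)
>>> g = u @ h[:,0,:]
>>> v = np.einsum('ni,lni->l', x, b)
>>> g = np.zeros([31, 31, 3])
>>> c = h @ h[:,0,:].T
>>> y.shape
(3, 17, 3)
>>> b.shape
(17, 7, 31)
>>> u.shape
(17, 3, 17, 17)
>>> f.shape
(3, 17, 17)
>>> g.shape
(31, 31, 3)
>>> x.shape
(7, 31)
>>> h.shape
(17, 17, 3)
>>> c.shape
(17, 17, 17)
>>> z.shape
()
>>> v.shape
(17,)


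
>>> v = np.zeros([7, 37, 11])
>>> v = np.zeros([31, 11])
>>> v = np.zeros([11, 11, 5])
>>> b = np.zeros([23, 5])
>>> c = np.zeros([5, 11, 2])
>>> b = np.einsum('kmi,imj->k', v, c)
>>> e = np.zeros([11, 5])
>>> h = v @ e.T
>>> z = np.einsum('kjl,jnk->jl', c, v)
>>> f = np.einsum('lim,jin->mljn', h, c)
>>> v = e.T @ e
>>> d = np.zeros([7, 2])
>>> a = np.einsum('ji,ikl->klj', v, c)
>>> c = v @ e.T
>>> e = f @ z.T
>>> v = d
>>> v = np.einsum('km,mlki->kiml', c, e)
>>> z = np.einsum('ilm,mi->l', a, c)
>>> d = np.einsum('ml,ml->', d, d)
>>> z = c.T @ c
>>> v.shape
(5, 11, 11, 11)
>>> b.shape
(11,)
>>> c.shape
(5, 11)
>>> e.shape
(11, 11, 5, 11)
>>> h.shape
(11, 11, 11)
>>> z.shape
(11, 11)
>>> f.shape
(11, 11, 5, 2)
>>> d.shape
()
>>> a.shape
(11, 2, 5)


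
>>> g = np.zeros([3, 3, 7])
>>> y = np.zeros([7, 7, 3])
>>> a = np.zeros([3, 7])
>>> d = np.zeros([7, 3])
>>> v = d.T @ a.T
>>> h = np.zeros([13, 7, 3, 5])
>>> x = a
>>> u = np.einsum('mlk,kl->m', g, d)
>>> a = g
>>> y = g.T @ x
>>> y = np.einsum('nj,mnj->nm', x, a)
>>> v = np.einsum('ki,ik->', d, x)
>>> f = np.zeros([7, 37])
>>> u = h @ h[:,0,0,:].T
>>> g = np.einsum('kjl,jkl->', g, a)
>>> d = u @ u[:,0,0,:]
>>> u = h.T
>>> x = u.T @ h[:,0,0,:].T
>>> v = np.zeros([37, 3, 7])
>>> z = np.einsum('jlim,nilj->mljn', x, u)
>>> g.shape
()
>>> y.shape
(3, 3)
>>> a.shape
(3, 3, 7)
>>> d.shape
(13, 7, 3, 13)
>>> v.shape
(37, 3, 7)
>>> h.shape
(13, 7, 3, 5)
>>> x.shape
(13, 7, 3, 13)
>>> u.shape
(5, 3, 7, 13)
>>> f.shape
(7, 37)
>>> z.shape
(13, 7, 13, 5)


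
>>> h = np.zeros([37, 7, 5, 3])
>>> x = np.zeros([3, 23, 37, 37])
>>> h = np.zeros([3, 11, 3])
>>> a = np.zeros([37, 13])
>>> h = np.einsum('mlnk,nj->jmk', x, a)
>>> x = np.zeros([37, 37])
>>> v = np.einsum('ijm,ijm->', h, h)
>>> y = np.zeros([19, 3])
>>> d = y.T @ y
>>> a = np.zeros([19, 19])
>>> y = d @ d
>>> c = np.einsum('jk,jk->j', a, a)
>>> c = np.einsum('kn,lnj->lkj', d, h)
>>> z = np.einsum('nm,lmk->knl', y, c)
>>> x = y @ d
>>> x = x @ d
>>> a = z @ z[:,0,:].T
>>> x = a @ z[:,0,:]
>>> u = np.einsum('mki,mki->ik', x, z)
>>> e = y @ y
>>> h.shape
(13, 3, 37)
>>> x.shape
(37, 3, 13)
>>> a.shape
(37, 3, 37)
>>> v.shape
()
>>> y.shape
(3, 3)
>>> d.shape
(3, 3)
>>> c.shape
(13, 3, 37)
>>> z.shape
(37, 3, 13)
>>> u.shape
(13, 3)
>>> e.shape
(3, 3)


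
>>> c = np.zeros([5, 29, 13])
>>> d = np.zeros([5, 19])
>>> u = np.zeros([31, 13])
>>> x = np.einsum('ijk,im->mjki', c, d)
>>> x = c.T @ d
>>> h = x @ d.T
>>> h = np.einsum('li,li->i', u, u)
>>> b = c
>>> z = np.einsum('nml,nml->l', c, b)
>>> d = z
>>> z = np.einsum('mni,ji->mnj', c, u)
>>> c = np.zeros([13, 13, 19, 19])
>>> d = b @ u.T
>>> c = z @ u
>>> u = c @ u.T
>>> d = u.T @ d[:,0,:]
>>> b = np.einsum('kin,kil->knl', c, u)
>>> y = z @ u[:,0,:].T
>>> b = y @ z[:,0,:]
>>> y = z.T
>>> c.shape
(5, 29, 13)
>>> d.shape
(31, 29, 31)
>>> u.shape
(5, 29, 31)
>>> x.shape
(13, 29, 19)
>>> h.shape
(13,)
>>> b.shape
(5, 29, 31)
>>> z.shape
(5, 29, 31)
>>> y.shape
(31, 29, 5)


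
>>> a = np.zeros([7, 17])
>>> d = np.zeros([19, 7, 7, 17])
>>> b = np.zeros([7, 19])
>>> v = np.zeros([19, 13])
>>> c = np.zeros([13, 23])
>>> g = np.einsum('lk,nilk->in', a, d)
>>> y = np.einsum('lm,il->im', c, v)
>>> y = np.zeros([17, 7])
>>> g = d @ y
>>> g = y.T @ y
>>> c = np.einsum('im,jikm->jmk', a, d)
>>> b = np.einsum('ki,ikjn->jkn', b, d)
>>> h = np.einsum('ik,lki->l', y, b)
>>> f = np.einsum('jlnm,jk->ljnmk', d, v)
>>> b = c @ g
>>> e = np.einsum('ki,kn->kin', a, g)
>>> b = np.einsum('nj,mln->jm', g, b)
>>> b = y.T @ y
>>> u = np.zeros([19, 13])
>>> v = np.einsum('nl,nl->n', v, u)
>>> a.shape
(7, 17)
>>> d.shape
(19, 7, 7, 17)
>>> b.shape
(7, 7)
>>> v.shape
(19,)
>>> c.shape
(19, 17, 7)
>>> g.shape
(7, 7)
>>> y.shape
(17, 7)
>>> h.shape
(7,)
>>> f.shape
(7, 19, 7, 17, 13)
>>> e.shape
(7, 17, 7)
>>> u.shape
(19, 13)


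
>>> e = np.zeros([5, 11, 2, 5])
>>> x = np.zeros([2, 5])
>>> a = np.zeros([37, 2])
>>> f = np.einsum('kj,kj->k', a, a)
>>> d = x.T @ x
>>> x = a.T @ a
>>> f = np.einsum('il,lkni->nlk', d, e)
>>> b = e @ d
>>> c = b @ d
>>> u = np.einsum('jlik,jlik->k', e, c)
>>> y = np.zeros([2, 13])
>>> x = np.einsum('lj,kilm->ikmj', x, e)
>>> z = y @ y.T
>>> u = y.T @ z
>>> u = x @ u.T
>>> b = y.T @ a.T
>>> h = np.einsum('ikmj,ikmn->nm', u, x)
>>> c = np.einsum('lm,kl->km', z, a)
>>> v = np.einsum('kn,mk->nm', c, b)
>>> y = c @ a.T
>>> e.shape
(5, 11, 2, 5)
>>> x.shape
(11, 5, 5, 2)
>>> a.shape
(37, 2)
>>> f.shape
(2, 5, 11)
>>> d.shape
(5, 5)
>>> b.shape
(13, 37)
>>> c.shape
(37, 2)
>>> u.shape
(11, 5, 5, 13)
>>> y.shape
(37, 37)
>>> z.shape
(2, 2)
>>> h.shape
(2, 5)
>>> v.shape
(2, 13)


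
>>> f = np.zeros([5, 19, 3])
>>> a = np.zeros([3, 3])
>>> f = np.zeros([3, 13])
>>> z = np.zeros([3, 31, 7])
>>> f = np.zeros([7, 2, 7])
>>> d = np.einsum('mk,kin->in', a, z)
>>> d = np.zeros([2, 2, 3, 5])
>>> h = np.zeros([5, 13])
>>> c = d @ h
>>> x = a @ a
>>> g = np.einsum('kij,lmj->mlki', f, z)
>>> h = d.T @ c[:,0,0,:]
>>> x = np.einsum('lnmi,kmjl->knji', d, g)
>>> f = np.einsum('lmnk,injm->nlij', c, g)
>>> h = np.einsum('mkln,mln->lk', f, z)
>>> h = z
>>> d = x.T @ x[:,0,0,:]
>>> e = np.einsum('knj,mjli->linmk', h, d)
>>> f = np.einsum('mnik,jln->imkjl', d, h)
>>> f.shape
(2, 5, 5, 3, 31)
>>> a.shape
(3, 3)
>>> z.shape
(3, 31, 7)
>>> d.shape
(5, 7, 2, 5)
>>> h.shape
(3, 31, 7)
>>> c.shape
(2, 2, 3, 13)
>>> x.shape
(31, 2, 7, 5)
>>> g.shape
(31, 3, 7, 2)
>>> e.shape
(2, 5, 31, 5, 3)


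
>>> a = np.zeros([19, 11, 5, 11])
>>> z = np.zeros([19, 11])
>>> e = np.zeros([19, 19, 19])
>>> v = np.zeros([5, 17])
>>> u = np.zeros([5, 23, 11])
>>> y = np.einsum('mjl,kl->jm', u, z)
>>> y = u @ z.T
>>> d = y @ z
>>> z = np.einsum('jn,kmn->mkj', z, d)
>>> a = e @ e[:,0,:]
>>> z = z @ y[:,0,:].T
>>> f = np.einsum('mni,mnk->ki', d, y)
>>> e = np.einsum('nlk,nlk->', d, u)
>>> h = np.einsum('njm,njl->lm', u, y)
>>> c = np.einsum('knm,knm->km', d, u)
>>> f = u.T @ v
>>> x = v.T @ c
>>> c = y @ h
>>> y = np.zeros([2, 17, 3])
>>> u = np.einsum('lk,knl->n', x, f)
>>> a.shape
(19, 19, 19)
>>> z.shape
(23, 5, 5)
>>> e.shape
()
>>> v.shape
(5, 17)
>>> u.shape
(23,)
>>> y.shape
(2, 17, 3)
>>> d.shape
(5, 23, 11)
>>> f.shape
(11, 23, 17)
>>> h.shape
(19, 11)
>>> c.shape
(5, 23, 11)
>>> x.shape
(17, 11)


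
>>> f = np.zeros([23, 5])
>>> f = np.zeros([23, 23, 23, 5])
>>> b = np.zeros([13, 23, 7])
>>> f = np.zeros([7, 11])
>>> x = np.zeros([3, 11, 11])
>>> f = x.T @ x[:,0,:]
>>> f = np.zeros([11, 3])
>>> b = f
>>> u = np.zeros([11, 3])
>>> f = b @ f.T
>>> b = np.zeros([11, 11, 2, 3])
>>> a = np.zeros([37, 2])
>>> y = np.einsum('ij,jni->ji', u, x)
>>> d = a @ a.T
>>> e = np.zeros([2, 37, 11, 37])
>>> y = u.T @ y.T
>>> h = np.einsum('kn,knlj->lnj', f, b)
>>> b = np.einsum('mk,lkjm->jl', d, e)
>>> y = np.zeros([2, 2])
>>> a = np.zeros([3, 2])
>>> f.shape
(11, 11)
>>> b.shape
(11, 2)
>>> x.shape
(3, 11, 11)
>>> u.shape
(11, 3)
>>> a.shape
(3, 2)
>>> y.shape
(2, 2)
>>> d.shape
(37, 37)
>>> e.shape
(2, 37, 11, 37)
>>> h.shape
(2, 11, 3)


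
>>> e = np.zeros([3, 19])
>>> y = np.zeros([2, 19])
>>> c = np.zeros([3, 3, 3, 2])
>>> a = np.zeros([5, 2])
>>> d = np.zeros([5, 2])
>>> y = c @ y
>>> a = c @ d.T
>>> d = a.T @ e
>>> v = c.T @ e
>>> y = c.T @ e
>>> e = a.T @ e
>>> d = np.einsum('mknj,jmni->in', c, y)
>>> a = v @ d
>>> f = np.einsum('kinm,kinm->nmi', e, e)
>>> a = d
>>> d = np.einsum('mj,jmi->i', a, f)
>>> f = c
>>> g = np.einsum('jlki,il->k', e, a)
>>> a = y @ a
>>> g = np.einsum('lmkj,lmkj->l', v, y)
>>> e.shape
(5, 3, 3, 19)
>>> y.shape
(2, 3, 3, 19)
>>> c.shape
(3, 3, 3, 2)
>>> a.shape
(2, 3, 3, 3)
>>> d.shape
(3,)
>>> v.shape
(2, 3, 3, 19)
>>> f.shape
(3, 3, 3, 2)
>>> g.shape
(2,)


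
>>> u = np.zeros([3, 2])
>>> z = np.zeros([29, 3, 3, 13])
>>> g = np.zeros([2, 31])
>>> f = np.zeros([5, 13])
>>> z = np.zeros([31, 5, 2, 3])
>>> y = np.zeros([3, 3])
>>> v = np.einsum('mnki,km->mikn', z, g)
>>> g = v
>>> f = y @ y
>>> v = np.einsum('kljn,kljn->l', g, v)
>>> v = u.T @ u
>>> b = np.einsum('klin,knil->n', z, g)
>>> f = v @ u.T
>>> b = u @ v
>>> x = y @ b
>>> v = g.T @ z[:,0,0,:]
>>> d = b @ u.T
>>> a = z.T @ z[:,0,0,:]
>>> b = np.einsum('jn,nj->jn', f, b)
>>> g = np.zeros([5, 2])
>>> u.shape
(3, 2)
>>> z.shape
(31, 5, 2, 3)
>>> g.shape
(5, 2)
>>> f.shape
(2, 3)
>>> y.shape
(3, 3)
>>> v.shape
(5, 2, 3, 3)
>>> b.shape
(2, 3)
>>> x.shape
(3, 2)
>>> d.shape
(3, 3)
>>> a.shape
(3, 2, 5, 3)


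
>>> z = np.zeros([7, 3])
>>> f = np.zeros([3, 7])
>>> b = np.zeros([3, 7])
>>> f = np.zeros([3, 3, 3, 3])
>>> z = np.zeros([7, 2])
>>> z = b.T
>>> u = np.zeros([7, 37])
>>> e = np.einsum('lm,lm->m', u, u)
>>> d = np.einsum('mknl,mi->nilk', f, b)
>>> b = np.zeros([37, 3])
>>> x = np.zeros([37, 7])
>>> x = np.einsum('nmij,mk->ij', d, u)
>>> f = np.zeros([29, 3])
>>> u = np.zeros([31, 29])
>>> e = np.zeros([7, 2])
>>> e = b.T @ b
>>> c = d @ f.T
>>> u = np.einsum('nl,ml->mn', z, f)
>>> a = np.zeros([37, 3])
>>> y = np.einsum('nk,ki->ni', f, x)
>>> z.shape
(7, 3)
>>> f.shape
(29, 3)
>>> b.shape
(37, 3)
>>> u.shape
(29, 7)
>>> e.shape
(3, 3)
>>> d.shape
(3, 7, 3, 3)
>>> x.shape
(3, 3)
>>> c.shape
(3, 7, 3, 29)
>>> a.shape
(37, 3)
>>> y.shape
(29, 3)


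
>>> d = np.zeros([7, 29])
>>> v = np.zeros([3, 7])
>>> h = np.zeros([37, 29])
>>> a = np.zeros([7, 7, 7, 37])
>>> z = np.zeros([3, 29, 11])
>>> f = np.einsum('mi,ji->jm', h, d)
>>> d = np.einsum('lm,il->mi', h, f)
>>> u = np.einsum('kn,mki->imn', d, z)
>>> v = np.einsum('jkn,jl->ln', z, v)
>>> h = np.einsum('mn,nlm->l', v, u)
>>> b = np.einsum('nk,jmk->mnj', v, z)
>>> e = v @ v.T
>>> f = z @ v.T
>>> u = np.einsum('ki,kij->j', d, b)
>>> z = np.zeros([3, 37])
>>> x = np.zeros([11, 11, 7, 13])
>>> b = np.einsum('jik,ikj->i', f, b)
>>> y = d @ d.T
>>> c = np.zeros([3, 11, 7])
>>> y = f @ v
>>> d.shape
(29, 7)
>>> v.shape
(7, 11)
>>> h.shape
(3,)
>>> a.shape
(7, 7, 7, 37)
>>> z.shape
(3, 37)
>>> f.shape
(3, 29, 7)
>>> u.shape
(3,)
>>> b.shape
(29,)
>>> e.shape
(7, 7)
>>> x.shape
(11, 11, 7, 13)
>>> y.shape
(3, 29, 11)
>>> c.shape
(3, 11, 7)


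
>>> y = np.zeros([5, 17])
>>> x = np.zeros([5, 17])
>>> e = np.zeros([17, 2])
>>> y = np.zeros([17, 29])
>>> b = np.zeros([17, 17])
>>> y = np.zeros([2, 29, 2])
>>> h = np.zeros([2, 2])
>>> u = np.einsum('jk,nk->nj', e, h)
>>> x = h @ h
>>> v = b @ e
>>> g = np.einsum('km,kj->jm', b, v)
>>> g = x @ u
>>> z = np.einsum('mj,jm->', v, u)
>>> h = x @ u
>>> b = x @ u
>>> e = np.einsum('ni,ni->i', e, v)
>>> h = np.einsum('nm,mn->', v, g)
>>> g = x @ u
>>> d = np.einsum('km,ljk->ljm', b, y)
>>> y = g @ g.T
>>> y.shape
(2, 2)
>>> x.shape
(2, 2)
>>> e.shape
(2,)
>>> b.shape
(2, 17)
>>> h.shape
()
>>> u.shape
(2, 17)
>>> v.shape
(17, 2)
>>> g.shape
(2, 17)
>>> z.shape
()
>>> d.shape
(2, 29, 17)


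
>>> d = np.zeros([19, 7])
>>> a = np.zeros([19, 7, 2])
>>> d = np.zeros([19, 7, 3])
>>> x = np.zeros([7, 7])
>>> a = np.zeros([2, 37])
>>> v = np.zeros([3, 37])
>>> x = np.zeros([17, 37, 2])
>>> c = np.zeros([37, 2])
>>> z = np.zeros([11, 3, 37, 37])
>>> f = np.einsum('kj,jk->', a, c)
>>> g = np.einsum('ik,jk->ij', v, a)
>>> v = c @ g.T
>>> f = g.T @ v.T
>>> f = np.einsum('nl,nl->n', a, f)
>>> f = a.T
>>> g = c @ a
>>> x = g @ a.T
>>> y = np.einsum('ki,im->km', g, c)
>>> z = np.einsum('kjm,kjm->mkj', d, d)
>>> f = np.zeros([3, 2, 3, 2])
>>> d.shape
(19, 7, 3)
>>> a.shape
(2, 37)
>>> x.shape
(37, 2)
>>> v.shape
(37, 3)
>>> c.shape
(37, 2)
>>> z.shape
(3, 19, 7)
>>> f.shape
(3, 2, 3, 2)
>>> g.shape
(37, 37)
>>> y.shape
(37, 2)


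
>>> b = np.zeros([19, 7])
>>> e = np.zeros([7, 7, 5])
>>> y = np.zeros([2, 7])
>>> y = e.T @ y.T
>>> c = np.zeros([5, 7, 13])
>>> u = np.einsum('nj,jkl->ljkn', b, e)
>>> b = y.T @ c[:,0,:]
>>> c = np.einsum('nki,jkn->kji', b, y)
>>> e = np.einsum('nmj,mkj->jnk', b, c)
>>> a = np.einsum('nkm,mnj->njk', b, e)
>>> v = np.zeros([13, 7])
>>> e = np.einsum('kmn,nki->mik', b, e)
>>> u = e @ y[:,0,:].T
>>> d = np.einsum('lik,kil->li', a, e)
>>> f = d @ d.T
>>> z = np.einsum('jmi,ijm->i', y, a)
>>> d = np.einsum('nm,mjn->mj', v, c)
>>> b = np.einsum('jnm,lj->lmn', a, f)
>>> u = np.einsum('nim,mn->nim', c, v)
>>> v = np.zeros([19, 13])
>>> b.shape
(2, 7, 5)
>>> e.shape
(7, 5, 2)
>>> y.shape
(5, 7, 2)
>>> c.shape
(7, 5, 13)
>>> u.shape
(7, 5, 13)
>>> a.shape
(2, 5, 7)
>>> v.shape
(19, 13)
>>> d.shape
(7, 5)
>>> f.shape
(2, 2)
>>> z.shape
(2,)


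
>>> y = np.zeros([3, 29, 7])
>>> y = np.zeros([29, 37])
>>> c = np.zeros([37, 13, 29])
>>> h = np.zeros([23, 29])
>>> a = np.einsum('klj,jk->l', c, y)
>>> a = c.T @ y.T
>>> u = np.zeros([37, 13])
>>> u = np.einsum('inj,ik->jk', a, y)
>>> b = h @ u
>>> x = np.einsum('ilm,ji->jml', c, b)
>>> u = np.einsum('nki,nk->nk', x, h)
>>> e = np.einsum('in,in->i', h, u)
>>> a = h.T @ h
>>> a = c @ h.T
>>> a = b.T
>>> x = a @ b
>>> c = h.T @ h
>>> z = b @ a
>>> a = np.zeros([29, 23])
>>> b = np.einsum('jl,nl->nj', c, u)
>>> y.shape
(29, 37)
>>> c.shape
(29, 29)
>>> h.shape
(23, 29)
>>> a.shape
(29, 23)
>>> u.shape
(23, 29)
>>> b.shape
(23, 29)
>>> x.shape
(37, 37)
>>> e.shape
(23,)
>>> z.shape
(23, 23)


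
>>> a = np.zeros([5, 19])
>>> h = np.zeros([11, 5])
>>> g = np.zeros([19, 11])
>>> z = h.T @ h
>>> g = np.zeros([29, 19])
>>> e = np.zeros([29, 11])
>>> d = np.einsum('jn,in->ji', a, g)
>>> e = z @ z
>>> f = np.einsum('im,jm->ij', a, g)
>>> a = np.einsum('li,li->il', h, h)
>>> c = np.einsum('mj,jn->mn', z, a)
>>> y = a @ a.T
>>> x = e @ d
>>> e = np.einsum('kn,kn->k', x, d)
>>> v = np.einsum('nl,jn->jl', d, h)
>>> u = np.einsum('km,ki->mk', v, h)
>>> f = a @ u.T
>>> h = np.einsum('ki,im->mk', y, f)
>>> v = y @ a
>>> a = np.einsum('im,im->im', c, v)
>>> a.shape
(5, 11)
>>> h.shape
(29, 5)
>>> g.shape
(29, 19)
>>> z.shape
(5, 5)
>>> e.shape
(5,)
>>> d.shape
(5, 29)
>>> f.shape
(5, 29)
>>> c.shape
(5, 11)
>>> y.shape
(5, 5)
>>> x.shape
(5, 29)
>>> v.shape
(5, 11)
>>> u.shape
(29, 11)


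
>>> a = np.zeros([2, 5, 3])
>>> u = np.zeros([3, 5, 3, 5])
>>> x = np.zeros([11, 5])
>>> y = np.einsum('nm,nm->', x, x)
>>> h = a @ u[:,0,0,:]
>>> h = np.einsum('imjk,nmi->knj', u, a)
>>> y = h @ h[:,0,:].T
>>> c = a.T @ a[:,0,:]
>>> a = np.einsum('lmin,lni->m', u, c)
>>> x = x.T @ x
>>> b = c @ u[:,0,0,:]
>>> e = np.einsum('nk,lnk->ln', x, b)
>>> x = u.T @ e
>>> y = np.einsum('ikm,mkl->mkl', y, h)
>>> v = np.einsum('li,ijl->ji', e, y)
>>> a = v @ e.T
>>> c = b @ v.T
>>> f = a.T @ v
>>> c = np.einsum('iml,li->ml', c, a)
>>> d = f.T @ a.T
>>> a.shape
(2, 3)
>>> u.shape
(3, 5, 3, 5)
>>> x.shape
(5, 3, 5, 5)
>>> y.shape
(5, 2, 3)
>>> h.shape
(5, 2, 3)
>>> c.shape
(5, 2)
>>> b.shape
(3, 5, 5)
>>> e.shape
(3, 5)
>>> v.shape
(2, 5)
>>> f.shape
(3, 5)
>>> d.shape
(5, 2)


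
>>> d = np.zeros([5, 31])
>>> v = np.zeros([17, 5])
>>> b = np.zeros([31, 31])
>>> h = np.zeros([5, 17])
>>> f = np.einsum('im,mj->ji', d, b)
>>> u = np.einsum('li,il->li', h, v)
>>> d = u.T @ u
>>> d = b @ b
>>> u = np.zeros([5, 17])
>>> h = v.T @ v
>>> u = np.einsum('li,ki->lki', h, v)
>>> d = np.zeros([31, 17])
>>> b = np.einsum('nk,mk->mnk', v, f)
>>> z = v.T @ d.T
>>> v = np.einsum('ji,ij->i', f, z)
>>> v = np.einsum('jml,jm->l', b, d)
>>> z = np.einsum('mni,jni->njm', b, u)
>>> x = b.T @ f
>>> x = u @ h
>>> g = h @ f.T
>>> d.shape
(31, 17)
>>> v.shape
(5,)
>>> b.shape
(31, 17, 5)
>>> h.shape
(5, 5)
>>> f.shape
(31, 5)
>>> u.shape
(5, 17, 5)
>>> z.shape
(17, 5, 31)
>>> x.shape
(5, 17, 5)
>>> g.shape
(5, 31)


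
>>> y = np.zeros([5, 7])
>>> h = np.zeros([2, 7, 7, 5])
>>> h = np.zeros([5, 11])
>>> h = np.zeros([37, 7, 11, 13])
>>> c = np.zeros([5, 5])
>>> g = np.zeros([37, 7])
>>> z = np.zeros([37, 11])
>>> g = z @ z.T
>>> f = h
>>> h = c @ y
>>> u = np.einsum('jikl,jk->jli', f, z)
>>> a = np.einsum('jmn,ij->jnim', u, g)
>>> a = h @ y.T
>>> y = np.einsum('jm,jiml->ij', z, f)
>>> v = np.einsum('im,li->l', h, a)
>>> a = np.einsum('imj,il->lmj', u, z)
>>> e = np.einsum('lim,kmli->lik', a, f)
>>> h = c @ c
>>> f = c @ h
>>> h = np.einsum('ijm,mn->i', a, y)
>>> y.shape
(7, 37)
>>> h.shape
(11,)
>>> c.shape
(5, 5)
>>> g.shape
(37, 37)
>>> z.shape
(37, 11)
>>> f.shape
(5, 5)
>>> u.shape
(37, 13, 7)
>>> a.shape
(11, 13, 7)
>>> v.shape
(5,)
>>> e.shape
(11, 13, 37)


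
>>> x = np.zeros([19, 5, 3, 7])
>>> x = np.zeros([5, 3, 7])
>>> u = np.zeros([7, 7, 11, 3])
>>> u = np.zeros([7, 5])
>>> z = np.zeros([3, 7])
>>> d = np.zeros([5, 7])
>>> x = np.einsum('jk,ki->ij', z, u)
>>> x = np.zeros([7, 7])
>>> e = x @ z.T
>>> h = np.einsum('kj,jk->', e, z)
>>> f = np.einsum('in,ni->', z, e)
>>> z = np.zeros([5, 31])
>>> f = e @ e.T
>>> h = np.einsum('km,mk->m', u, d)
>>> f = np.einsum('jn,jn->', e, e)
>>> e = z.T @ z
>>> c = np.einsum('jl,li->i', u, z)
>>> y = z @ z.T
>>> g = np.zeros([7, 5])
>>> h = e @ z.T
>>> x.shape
(7, 7)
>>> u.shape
(7, 5)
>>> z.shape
(5, 31)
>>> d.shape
(5, 7)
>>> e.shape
(31, 31)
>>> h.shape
(31, 5)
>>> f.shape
()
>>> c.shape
(31,)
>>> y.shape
(5, 5)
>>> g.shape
(7, 5)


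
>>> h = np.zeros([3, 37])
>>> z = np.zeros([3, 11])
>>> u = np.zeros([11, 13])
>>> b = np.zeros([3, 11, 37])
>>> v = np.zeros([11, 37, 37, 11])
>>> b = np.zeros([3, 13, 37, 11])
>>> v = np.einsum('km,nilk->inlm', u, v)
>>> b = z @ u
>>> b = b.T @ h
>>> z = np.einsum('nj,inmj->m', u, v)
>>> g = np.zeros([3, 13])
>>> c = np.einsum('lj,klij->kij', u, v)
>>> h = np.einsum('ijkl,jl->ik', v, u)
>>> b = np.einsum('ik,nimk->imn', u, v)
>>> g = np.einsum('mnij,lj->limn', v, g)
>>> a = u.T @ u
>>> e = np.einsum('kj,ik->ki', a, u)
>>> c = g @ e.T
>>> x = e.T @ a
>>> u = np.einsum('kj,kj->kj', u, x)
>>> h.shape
(37, 37)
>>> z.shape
(37,)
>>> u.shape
(11, 13)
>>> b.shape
(11, 37, 37)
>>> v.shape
(37, 11, 37, 13)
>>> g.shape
(3, 37, 37, 11)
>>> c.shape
(3, 37, 37, 13)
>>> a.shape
(13, 13)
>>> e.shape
(13, 11)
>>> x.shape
(11, 13)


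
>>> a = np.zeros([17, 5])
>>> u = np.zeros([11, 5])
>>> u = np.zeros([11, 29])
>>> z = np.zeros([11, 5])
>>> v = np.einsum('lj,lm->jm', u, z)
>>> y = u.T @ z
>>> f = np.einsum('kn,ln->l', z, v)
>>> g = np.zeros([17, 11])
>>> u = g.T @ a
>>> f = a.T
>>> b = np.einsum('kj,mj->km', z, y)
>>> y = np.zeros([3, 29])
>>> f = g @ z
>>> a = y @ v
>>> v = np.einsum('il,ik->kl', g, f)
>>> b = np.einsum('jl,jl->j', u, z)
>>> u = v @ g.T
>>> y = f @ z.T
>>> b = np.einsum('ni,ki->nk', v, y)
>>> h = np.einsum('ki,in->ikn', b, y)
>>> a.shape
(3, 5)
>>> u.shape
(5, 17)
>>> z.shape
(11, 5)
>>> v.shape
(5, 11)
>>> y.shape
(17, 11)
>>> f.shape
(17, 5)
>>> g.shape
(17, 11)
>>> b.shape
(5, 17)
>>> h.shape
(17, 5, 11)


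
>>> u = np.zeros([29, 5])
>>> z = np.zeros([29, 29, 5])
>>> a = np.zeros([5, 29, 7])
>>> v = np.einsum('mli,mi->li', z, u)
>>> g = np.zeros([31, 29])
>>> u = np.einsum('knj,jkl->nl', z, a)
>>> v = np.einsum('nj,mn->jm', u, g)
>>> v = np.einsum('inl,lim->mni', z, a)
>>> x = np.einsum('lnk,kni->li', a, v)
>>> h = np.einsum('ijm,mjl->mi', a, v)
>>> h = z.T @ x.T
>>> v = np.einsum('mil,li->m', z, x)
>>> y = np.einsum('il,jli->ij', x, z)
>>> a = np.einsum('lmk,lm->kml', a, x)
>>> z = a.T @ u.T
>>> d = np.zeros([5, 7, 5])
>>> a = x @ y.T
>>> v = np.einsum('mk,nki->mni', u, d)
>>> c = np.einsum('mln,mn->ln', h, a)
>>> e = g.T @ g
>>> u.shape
(29, 7)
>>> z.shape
(5, 29, 29)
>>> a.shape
(5, 5)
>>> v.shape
(29, 5, 5)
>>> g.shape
(31, 29)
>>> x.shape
(5, 29)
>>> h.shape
(5, 29, 5)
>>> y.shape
(5, 29)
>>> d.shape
(5, 7, 5)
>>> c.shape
(29, 5)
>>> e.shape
(29, 29)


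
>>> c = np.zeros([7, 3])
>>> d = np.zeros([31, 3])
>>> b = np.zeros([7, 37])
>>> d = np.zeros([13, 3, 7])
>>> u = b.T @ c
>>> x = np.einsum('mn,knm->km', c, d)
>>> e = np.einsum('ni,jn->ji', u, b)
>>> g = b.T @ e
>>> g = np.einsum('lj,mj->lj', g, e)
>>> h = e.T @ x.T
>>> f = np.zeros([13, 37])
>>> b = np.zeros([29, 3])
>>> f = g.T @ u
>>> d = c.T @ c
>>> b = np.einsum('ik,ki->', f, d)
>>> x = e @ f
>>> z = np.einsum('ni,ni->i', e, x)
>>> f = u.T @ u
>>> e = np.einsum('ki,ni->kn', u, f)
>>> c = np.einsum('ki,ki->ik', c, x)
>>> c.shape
(3, 7)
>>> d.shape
(3, 3)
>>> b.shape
()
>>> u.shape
(37, 3)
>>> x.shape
(7, 3)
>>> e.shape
(37, 3)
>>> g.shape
(37, 3)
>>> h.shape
(3, 13)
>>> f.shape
(3, 3)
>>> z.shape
(3,)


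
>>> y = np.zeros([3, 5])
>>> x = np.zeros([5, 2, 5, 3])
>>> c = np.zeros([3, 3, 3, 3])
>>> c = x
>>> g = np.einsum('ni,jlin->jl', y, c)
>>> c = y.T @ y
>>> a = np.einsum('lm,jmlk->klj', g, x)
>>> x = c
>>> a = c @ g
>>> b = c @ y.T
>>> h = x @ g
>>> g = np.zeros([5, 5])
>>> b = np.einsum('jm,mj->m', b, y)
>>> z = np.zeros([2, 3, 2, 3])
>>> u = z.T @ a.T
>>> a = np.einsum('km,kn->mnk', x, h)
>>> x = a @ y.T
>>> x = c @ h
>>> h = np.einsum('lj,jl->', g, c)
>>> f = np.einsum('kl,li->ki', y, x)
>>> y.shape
(3, 5)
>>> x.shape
(5, 2)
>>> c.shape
(5, 5)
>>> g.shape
(5, 5)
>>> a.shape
(5, 2, 5)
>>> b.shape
(3,)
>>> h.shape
()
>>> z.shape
(2, 3, 2, 3)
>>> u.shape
(3, 2, 3, 5)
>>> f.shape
(3, 2)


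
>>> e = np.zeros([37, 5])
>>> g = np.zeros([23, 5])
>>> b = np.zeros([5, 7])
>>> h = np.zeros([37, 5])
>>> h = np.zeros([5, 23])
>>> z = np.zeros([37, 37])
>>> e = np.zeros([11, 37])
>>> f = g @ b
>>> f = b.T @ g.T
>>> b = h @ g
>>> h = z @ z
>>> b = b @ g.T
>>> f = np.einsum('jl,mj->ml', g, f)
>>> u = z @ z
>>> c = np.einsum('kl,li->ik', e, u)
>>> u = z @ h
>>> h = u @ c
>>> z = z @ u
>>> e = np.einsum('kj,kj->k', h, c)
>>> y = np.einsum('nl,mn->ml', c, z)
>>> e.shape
(37,)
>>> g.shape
(23, 5)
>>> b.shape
(5, 23)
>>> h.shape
(37, 11)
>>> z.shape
(37, 37)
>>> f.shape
(7, 5)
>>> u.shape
(37, 37)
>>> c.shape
(37, 11)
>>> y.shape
(37, 11)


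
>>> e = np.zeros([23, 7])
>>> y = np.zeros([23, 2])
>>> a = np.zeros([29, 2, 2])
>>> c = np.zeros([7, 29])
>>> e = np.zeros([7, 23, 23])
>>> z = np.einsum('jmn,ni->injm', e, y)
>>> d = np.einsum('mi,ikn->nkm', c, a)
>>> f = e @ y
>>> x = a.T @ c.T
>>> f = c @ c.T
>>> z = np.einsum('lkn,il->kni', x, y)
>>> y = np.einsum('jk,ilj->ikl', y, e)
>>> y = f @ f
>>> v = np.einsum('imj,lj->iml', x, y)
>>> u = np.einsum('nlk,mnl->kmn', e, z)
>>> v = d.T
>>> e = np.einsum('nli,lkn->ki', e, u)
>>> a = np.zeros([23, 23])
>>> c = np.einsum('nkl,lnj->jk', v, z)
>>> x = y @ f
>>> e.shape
(2, 23)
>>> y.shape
(7, 7)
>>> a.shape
(23, 23)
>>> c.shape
(23, 2)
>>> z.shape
(2, 7, 23)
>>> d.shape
(2, 2, 7)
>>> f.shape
(7, 7)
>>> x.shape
(7, 7)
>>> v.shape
(7, 2, 2)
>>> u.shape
(23, 2, 7)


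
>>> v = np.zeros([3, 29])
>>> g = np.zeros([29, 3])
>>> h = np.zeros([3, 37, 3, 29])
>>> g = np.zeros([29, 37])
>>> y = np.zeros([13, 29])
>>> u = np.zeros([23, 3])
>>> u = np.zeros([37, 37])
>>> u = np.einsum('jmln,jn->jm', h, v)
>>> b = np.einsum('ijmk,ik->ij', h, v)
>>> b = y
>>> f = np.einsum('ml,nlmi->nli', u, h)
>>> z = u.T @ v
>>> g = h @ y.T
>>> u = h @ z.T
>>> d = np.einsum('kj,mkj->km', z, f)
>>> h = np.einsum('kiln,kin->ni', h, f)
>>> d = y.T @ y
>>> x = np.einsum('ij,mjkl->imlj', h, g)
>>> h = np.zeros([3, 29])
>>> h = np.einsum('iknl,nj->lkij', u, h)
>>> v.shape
(3, 29)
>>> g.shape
(3, 37, 3, 13)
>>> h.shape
(37, 37, 3, 29)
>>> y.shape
(13, 29)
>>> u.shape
(3, 37, 3, 37)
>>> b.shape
(13, 29)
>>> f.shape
(3, 37, 29)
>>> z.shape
(37, 29)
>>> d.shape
(29, 29)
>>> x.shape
(29, 3, 13, 37)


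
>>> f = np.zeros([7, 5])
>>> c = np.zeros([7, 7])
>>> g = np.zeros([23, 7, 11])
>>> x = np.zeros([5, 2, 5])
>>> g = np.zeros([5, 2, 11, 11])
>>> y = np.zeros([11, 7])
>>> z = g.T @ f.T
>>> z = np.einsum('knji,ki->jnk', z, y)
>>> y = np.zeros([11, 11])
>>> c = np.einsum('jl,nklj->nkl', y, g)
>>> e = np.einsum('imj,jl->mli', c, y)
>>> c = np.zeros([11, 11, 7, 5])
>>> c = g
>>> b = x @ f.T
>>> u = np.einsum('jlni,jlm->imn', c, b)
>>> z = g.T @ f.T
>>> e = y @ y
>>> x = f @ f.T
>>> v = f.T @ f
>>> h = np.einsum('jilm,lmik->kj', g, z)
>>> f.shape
(7, 5)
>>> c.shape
(5, 2, 11, 11)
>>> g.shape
(5, 2, 11, 11)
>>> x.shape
(7, 7)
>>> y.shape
(11, 11)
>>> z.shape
(11, 11, 2, 7)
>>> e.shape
(11, 11)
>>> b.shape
(5, 2, 7)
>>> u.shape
(11, 7, 11)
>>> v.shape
(5, 5)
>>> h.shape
(7, 5)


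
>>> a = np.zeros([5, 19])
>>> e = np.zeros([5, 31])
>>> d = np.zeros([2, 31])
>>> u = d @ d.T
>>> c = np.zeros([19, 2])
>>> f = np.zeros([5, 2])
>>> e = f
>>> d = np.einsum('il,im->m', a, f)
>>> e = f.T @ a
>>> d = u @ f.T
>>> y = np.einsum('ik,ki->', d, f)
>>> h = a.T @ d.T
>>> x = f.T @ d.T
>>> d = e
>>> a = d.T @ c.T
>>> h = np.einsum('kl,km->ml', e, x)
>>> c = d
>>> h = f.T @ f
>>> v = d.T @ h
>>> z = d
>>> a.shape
(19, 19)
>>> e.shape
(2, 19)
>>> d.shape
(2, 19)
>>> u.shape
(2, 2)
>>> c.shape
(2, 19)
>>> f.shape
(5, 2)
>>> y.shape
()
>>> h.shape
(2, 2)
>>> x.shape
(2, 2)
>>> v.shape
(19, 2)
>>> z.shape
(2, 19)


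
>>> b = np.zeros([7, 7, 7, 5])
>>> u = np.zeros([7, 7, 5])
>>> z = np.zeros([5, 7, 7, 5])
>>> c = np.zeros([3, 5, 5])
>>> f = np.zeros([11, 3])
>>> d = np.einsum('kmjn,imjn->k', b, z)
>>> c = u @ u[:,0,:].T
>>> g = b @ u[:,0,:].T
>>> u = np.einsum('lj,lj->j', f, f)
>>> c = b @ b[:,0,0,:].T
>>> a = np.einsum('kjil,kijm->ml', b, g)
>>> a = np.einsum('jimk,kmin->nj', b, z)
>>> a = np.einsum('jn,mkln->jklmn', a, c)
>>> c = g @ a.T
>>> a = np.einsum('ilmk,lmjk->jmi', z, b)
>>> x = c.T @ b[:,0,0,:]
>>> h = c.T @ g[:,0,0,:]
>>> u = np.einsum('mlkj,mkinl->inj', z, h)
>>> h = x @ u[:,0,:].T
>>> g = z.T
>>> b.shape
(7, 7, 7, 5)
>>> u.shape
(7, 7, 5)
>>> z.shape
(5, 7, 7, 5)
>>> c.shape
(7, 7, 7, 7, 5)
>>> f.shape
(11, 3)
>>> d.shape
(7,)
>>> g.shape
(5, 7, 7, 5)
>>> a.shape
(7, 7, 5)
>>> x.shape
(5, 7, 7, 7, 5)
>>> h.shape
(5, 7, 7, 7, 7)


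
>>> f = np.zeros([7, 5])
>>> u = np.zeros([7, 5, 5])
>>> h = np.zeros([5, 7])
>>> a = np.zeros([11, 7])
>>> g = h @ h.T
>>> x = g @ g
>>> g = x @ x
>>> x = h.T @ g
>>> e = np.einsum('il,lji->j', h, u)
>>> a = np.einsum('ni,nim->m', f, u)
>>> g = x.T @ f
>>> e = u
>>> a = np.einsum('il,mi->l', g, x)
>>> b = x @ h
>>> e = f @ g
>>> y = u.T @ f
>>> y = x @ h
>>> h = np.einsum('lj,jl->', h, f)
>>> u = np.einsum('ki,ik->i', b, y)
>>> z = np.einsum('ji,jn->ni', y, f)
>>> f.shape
(7, 5)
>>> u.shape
(7,)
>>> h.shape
()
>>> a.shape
(5,)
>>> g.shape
(5, 5)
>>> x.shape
(7, 5)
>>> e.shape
(7, 5)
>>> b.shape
(7, 7)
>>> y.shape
(7, 7)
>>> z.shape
(5, 7)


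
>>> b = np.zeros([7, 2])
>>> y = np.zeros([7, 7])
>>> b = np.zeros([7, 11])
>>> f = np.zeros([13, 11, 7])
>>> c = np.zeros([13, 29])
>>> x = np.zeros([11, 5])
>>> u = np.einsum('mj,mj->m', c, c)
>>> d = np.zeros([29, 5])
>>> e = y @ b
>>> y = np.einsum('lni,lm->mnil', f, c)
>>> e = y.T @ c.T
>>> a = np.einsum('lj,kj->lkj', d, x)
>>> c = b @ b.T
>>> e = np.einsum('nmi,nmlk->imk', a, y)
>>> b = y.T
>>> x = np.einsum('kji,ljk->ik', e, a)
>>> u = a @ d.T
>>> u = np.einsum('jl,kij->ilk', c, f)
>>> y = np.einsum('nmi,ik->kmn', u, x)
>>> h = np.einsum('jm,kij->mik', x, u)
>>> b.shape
(13, 7, 11, 29)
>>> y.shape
(5, 7, 11)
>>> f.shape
(13, 11, 7)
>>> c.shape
(7, 7)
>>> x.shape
(13, 5)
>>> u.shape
(11, 7, 13)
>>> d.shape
(29, 5)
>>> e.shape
(5, 11, 13)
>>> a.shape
(29, 11, 5)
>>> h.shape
(5, 7, 11)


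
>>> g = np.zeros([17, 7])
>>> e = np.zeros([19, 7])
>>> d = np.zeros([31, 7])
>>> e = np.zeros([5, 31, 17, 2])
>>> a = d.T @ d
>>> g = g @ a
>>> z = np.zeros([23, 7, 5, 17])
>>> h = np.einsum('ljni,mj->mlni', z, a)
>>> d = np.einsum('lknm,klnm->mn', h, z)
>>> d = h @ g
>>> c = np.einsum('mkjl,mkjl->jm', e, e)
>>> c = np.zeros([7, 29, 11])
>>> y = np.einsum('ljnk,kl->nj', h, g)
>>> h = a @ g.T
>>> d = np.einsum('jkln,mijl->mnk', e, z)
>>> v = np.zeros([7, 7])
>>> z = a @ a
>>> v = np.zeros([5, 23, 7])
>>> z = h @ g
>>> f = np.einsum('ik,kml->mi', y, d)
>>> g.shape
(17, 7)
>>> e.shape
(5, 31, 17, 2)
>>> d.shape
(23, 2, 31)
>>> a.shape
(7, 7)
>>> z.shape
(7, 7)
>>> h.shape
(7, 17)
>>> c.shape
(7, 29, 11)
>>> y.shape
(5, 23)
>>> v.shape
(5, 23, 7)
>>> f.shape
(2, 5)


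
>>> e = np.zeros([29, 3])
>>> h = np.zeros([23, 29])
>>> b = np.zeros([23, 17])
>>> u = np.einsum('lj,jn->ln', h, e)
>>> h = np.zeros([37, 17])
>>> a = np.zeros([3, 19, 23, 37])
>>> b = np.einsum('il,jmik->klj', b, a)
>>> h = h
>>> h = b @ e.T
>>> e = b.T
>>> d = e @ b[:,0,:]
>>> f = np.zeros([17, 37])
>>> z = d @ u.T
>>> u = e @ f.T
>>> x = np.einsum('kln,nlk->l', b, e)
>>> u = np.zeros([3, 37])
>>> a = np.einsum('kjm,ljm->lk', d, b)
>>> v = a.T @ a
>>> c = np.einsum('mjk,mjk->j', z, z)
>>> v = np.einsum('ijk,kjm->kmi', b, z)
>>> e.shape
(3, 17, 37)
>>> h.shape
(37, 17, 29)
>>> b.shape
(37, 17, 3)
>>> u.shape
(3, 37)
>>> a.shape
(37, 3)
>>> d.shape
(3, 17, 3)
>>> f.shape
(17, 37)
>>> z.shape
(3, 17, 23)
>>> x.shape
(17,)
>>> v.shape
(3, 23, 37)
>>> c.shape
(17,)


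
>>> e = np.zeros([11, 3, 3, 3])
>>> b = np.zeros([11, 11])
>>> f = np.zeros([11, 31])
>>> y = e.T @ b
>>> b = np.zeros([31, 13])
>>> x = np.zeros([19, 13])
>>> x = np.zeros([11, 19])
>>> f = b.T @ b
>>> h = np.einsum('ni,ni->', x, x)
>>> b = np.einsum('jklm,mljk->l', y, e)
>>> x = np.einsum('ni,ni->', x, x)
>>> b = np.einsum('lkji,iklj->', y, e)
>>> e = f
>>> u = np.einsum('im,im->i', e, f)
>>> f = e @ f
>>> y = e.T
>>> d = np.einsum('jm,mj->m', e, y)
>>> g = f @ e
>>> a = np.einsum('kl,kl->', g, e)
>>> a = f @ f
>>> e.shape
(13, 13)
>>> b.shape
()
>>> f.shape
(13, 13)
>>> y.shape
(13, 13)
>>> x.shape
()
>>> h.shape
()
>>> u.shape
(13,)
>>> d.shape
(13,)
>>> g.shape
(13, 13)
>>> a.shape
(13, 13)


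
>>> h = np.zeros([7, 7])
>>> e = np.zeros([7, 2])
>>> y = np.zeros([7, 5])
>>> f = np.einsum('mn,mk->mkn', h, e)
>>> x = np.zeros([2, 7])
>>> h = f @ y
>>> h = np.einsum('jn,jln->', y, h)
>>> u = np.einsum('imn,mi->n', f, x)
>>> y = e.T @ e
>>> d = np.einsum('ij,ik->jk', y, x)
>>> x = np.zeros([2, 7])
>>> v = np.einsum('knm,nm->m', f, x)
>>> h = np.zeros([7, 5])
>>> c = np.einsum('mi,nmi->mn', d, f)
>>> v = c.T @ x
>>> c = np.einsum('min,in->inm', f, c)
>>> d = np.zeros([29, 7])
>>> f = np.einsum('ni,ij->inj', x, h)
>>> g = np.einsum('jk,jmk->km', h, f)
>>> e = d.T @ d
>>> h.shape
(7, 5)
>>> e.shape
(7, 7)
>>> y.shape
(2, 2)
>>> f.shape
(7, 2, 5)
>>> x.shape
(2, 7)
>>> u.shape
(7,)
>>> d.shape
(29, 7)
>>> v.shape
(7, 7)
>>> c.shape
(2, 7, 7)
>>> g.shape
(5, 2)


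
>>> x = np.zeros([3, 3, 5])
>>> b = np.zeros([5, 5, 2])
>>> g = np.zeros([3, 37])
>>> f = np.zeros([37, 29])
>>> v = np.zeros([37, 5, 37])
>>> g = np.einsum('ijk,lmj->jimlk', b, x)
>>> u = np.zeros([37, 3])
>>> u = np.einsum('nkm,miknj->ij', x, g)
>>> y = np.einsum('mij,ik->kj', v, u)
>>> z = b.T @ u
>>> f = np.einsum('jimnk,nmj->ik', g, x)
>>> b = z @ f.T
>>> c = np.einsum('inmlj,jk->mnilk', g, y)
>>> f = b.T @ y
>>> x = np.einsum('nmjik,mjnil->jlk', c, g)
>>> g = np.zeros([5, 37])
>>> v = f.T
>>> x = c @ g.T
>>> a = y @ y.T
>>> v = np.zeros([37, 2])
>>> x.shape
(3, 5, 5, 3, 5)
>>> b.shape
(2, 5, 5)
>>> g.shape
(5, 37)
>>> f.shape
(5, 5, 37)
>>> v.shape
(37, 2)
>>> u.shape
(5, 2)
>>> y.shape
(2, 37)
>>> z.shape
(2, 5, 2)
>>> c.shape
(3, 5, 5, 3, 37)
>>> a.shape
(2, 2)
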